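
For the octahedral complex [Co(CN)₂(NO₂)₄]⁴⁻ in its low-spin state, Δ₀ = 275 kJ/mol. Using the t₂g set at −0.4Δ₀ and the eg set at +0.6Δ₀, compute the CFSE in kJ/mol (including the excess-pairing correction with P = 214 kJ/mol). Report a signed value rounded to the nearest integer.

-281

Ligand charges: 2×(-1) from CN⁻ and 4×(-1) from NO₂⁻ sum to -6; with overall charge -4, Co is +2.
Co sits in group 9; removing 2 electrons leaves Co²⁺ with 9 − 2 = 7 d electrons.
Electron filling gives t₂g⁶ eg¹.
CFSE(orbital) = 6×(-0.4Δ₀) + 1×(0.6Δ₀) = -1.8Δ₀; with Δ₀ = 275 kJ/mol that is -495 kJ/mol.
Pairing penalty: 3 pairs vs 2 in the high-spin reference → 1 extra × P = 214 kJ/mol.
Overall CFSE = -495 + 214 = -281 kJ/mol.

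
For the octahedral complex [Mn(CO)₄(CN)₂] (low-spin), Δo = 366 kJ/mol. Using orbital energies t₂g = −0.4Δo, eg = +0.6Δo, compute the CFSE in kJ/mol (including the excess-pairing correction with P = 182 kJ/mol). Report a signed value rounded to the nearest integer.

-368

Ligand charges: 4×(+0) from CO and 2×(-1) from CN⁻ sum to -2; with overall charge +0, Mn is +2.
Mn is in group 7, so Mn²⁺ is d⁵ (7 − 2 = 5).
Electron filling gives t₂g⁵ eg⁰.
The orbital stabilization is -2.0Δo = -2.0 × 366 = -732 kJ/mol.
Pairing penalty: 2 pairs vs 0 in the high-spin reference → 2 extra × P = 364 kJ/mol.
Net CFSE = -732 + 364 = -368 kJ/mol.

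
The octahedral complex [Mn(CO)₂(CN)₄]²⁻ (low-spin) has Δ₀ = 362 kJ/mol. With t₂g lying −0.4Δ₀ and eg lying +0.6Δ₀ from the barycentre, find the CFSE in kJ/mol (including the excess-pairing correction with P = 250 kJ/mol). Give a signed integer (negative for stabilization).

Ligand charges: 2×(+0) from CO and 4×(-1) from CN⁻ sum to -4; with overall charge -2, Mn is +2.
Group 7 minus oxidation state +2 gives a d⁵ configuration for Mn²⁺.
Configuration: t₂g⁵ eg⁰.
Orbital CFSE = 5(-0.4) + 0(0.6) = -2.0Δ₀ = -2.0 × 362 = -724 kJ/mol.
High-spin d⁵ would be t₂g³ eg² with 0 pairs; low-spin has 2, so 2 excess pairs cost +2P = +500 kJ/mol.
Combining: -724 + 500 = -224 kJ/mol.

-224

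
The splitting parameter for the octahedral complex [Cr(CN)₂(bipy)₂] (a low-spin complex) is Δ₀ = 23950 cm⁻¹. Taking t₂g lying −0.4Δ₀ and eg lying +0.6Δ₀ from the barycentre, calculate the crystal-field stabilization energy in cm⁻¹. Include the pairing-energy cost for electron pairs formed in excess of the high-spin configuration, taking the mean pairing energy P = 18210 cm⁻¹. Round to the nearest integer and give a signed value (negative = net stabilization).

-20110

Ligand charges: 2×(-1) from CN⁻ and 2×(+0) from bipy sum to -2; with overall charge +0, Cr is +2.
Group 6 minus oxidation state +2 gives a d⁴ configuration for Cr²⁺.
Configuration: t₂g⁴ eg⁰.
The orbital stabilization is -1.6Δ₀ = -1.6 × 23950 = -38320 cm⁻¹.
Relative to high-spin t₂g³ eg¹ (0 paired), the low-spin configuration has 1 additional pair, contributing +1 × 18210 = +18210 cm⁻¹.
Net CFSE = -38320 + 18210 = -20110 cm⁻¹.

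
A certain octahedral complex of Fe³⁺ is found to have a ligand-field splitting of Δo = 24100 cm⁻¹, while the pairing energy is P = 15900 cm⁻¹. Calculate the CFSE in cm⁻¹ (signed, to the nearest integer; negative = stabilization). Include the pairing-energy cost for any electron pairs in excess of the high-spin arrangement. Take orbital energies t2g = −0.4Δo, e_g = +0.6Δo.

-16400

Fe³⁺: group 8, so d-count = 8 − 3 = 5.
With Δo > P the complex is low-spin.
That gives t2g^5 e_g^0.
Orbital CFSE = -2.0Δo = -2.0 × 24100 = -48200 cm⁻¹.
Excess pairs vs high-spin: 2 − 0 = 2; pairing cost = +31800 cm⁻¹.
Net CFSE = -48200 + 31800 = -16400 cm⁻¹.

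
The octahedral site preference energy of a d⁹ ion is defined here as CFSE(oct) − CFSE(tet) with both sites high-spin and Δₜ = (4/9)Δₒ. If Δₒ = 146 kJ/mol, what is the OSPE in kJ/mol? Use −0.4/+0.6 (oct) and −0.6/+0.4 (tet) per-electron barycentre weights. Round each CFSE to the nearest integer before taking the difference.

-62

In an octahedral site d⁹ (HS) is t₂g⁶ eg³, giving CFSE(oct) = -0.6Δₒ = -88 kJ/mol.
Tetrahedral e⁴ t₂⁵ gives -0.4Δₜ = -0.4 × (4/9) × 146 = -26 kJ/mol.
Subtracting, OSPE = -88 − (-26) = -62 kJ/mol.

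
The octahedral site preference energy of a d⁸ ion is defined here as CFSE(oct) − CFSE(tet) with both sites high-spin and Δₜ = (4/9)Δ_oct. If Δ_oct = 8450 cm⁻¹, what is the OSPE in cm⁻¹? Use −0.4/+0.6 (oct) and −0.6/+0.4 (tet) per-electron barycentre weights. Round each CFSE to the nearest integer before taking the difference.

-7136

In an octahedral site d⁸ (HS) is t₂g⁶ eg², giving CFSE(oct) = -1.2Δ_oct = -10140 cm⁻¹.
Tetrahedral e⁴ t₂⁴ gives -0.8Δₜ = -0.8 × (4/9) × 8450 = -3004 cm⁻¹.
OSPE = -10140 − (-3004) = -7136 cm⁻¹.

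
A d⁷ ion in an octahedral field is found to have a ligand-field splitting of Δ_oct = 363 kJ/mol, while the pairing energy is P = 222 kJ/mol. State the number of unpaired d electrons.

1

Here Δ_oct > P (363 > 222), so the low-spin state is favoured.
Filling d⁷ accordingly: t2g^6 e_g^1.
Unpaired electrons: 1.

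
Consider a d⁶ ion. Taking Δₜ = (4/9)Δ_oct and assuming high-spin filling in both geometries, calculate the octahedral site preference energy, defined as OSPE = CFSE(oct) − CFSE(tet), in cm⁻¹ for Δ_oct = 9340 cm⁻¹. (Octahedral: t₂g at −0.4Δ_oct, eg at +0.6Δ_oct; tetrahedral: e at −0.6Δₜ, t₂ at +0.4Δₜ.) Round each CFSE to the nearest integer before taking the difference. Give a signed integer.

Octahedral high-spin t2g^4 e_g^2: CFSE = -0.4 × 9340 = -3736 cm⁻¹.
Tetrahedral e^3 t2^3 gives -0.6Δₜ = -0.6 × (4/9) × 9340 = -2491 cm⁻¹.
Subtracting, OSPE = -3736 − (-2491) = -1245 cm⁻¹.

-1245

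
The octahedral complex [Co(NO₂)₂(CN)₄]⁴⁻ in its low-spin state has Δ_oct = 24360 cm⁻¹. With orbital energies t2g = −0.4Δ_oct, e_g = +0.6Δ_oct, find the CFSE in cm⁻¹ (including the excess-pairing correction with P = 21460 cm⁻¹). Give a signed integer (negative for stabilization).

-22388

Ligand charges: 2×(-1) from NO₂⁻ and 4×(-1) from CN⁻ sum to -6; with overall charge -4, Co is +2.
Co is in group 9, so Co²⁺ is d⁷ (9 − 2 = 7).
The d⁷ electrons fill as t2g^6 e_g^1.
CFSE(orbital) = 6×(-0.4Δ_oct) + 1×(0.6Δ_oct) = -1.8Δ_oct; with Δ_oct = 24360 cm⁻¹ that is -43848 cm⁻¹.
High-spin d⁷ would be t2g^5 e_g^2 with 2 pairs; low-spin has 3, so 1 excess pair costs +1P = +21460 cm⁻¹.
Overall CFSE = -43848 + 21460 = -22388 cm⁻¹.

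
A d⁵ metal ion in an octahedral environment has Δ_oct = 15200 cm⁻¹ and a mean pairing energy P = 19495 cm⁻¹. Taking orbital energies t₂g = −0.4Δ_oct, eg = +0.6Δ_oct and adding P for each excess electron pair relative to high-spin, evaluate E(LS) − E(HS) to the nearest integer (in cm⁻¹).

High-spin d⁵ fills as t₂g³ eg² with CFSE 3(−0.4) + 2(+0.6) = 0.0Δ_oct = 0 cm⁻¹.
For low-spin the configuration is t₂g⁵ eg⁰: orbital energy -2.0 × 15200 = -30400 cm⁻¹, and 2 additional pairs relative to high-spin add 38990 cm⁻¹, giving 8590 cm⁻¹.
E(LS) − E(HS) = 8590 − (0) = 8590 cm⁻¹.

8590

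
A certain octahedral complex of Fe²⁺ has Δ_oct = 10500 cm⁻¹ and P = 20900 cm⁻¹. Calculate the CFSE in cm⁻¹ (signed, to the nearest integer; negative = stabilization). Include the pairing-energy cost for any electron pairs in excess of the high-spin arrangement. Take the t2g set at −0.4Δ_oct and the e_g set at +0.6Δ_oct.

-4200

Fe²⁺: group 8, so d-count = 8 − 2 = 6.
Here Δ_oct < P (10500 < 20900), so the high-spin state is favoured.
That gives t2g^4 e_g^2.
Orbital CFSE = -0.4Δ_oct = -0.4 × 10500 = -4200 cm⁻¹.
High-spin has no excess pairs, so no pairing correction applies.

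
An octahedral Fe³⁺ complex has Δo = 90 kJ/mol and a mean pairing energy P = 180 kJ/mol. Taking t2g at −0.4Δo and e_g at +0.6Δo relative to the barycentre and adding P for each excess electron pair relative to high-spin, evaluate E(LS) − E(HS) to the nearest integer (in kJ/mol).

Fe sits in group 8; removing 3 electrons leaves Fe³⁺ with 8 − 3 = 5 d electrons.
High-spin: t2g^3 e_g^2, CFSE = 0.0Δo = 0 kJ/mol.
Low-spin t2g^5 e_g^0 gives -2.0Δo = -180 kJ/mol, but forming 2 extra pairs costs 2P = 360 kJ/mol, so E(LS) = -180 + 360 = 180 kJ/mol.
E(LS) − E(HS) = 180 − (0) = 180 kJ/mol.

180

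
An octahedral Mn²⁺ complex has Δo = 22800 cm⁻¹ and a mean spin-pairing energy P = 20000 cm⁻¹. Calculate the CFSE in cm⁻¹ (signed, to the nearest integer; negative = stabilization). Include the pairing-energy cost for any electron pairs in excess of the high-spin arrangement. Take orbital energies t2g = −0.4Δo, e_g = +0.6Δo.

Mn²⁺: group 7, so d-count = 7 − 2 = 5.
Since Δo = 22800 cm⁻¹ > P = 20000 cm⁻¹, the complex adopts the low-spin configuration.
Filling d⁵ accordingly: t2g^5 e_g^0.
Orbital CFSE = -2.0Δo = -2.0 × 22800 = -45600 cm⁻¹.
Excess pairs vs high-spin: 2 − 0 = 2; pairing cost = +40000 cm⁻¹.
Net CFSE = -45600 + 40000 = -5600 cm⁻¹.

-5600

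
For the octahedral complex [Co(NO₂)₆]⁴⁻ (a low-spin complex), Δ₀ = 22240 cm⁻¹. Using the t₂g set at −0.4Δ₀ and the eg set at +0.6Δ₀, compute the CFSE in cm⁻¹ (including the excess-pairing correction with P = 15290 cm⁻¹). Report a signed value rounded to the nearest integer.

-24742

Each NO₂⁻ contributes -1; 6 × (-1) = -6. With overall charge -4, Co is in the +2 oxidation state.
Co sits in group 9; removing 2 electrons leaves Co²⁺ with 9 − 2 = 7 d electrons.
Electron filling gives t₂g⁶ eg¹.
Orbital CFSE = 6(-0.4) + 1(0.6) = -1.8Δ₀ = -1.8 × 22240 = -40032 cm⁻¹.
High-spin d⁷ would be t₂g⁵ eg² with 2 pairs; low-spin has 3, so 1 excess pair costs +1P = +15290 cm⁻¹.
Net CFSE = -40032 + 15290 = -24742 cm⁻¹.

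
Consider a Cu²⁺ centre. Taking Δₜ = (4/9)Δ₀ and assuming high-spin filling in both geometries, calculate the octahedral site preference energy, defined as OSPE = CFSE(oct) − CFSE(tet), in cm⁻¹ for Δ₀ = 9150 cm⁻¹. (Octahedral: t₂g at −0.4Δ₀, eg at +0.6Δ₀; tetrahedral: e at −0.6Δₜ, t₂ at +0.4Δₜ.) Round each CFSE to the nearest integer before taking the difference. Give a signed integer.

Cu²⁺: group 11, so d-count = 11 − 2 = 9.
Octahedral (high-spin): t₂g⁶ eg³, CFSE = 6(−0.4) + 3(+0.6) = -0.6Δ₀ = -0.6 × 9150 = -5490 cm⁻¹.
Tetrahedral e⁴ t₂⁵ gives -0.4Δₜ = -0.4 × (4/9) × 9150 = -1627 cm⁻¹.
OSPE = -5490 − (-1627) = -3863 cm⁻¹.

-3863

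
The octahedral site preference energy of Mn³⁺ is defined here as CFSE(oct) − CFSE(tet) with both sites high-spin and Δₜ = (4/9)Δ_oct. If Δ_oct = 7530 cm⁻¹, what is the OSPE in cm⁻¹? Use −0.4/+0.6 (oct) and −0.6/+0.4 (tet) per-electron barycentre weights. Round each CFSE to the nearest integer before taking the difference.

-3179

Group 7 minus oxidation state +3 gives a d⁴ configuration for Mn³⁺.
Octahedral high-spin t2g^3 e_g^1: CFSE = -0.6 × 7530 = -4518 cm⁻¹.
Tetrahedral e^2 t2^2 gives -0.4Δₜ = -0.4 × (4/9) × 7530 = -1339 cm⁻¹.
OSPE = CFSE(oct) − CFSE(tet) = -4518 − (-1339) = -3179 cm⁻¹.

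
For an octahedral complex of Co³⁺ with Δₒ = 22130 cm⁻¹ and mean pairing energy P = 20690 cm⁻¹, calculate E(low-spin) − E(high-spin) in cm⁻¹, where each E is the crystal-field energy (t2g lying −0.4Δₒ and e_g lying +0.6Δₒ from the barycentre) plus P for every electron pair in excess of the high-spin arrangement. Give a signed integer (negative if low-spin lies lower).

Co³⁺: group 9, so d-count = 9 − 3 = 6.
High-spin: t2g^4 e_g^2, CFSE = -0.4Δₒ = -8852 cm⁻¹.
Low-spin: t2g^6 e_g^0, orbital CFSE = -2.4Δₒ = -53112 cm⁻¹; plus 2 excess pairs × P = +41380 cm⁻¹; total -11732 cm⁻¹.
E(LS) − E(HS) = -11732 − (-8852) = -2880 cm⁻¹.

-2880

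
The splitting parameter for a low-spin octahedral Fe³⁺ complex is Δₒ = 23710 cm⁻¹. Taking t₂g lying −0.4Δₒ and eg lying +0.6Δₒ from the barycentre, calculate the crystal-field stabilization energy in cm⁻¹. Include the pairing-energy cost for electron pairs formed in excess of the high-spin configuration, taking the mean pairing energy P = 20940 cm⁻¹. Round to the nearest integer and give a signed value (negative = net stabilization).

Fe is in group 8, so Fe³⁺ is d⁵ (8 − 3 = 5).
Electron filling gives t₂g⁵ eg⁰.
CFSE(orbital) = 5×(-0.4Δₒ) + 0×(0.6Δₒ) = -2.0Δₒ; with Δₒ = 23710 cm⁻¹ that is -47420 cm⁻¹.
Pairing penalty: 2 pairs vs 0 in the high-spin reference → 2 extra × P = 41880 cm⁻¹.
Overall CFSE = -47420 + 41880 = -5540 cm⁻¹.

-5540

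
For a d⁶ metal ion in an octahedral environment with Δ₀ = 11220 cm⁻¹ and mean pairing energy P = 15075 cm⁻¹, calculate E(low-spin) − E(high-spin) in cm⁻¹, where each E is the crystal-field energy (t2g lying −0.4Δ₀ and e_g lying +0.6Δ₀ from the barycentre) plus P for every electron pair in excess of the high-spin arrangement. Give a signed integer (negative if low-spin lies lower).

7710

High-spin d⁶ fills as t2g^4 e_g^2 with CFSE 4(−0.4) + 2(+0.6) = -0.4Δ₀ = -4488 cm⁻¹.
For low-spin the configuration is t2g^6 e_g^0: orbital energy -2.4 × 11220 = -26928 cm⁻¹, and 2 additional pairs relative to high-spin add 30150 cm⁻¹, giving 3222 cm⁻¹.
The difference is 3222 − (-4488) = 7710 cm⁻¹, so high-spin lies lower.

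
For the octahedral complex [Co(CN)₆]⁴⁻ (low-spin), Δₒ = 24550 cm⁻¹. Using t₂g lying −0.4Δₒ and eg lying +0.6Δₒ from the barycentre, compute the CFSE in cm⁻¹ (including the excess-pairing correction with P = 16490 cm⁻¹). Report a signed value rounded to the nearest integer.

-27700

Each CN⁻ contributes -1; 6 × (-1) = -6. With overall charge -4, Co is in the +2 oxidation state.
Co sits in group 9; removing 2 electrons leaves Co²⁺ with 9 − 2 = 7 d electrons.
Electron filling gives t₂g⁶ eg¹.
The orbital stabilization is -1.8Δₒ = -1.8 × 24550 = -44190 cm⁻¹.
Relative to high-spin t₂g⁵ eg² (2 paired), the low-spin configuration has 1 additional pair, contributing +1 × 16490 = +16490 cm⁻¹.
Combining: -44190 + 16490 = -27700 cm⁻¹.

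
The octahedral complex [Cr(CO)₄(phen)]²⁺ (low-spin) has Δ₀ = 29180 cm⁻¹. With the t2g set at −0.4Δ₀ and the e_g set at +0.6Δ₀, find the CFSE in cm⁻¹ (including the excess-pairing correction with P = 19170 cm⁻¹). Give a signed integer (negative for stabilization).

Ligand charges: 4×(+0) from CO and 1×(+0) from phen sum to +0; with overall charge +2, Cr is +2.
Cr²⁺: group 6, so d-count = 6 − 2 = 4.
The d⁴ electrons fill as t2g^4 e_g^0.
The orbital stabilization is -1.6Δ₀ = -1.6 × 29180 = -46688 cm⁻¹.
Relative to high-spin t2g^3 e_g^1 (0 paired), the low-spin configuration has 1 additional pair, contributing +1 × 19170 = +19170 cm⁻¹.
Combining: -46688 + 19170 = -27518 cm⁻¹.

-27518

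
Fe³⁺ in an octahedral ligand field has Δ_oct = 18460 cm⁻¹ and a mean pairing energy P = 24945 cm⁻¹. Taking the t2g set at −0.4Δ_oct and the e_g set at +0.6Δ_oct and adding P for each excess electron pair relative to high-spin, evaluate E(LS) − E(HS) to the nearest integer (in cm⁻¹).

12970

Fe is in group 8, so Fe³⁺ is d⁵ (8 − 3 = 5).
In the high-spin limit (t2g^3 e_g^2) the orbital term is 0.0Δ_oct = 0 cm⁻¹, with no excess pairing.
For low-spin the configuration is t2g^5 e_g^0: orbital energy -2.0 × 18460 = -36920 cm⁻¹, and 2 additional pairs relative to high-spin add 49890 cm⁻¹, giving 12970 cm⁻¹.
The difference is 12970 − (0) = 12970 cm⁻¹, so high-spin lies lower.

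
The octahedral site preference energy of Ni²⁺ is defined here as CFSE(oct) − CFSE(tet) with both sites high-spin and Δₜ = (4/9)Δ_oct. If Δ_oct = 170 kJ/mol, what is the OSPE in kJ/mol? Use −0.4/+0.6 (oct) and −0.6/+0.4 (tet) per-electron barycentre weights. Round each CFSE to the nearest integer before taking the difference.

Group 10 minus oxidation state +2 gives a d⁸ configuration for Ni²⁺.
Octahedral (high-spin): t₂g⁶ eg², CFSE = 6(−0.4) + 2(+0.6) = -1.2Δ_oct = -1.2 × 170 = -204 kJ/mol.
In a tetrahedral site the filling is e⁴ t₂⁴: CFSE(tet) = -0.8Δₜ = -0.8 × (4/9)(170) = -60 kJ/mol.
OSPE = CFSE(oct) − CFSE(tet) = -204 − (-60) = -144 kJ/mol.

-144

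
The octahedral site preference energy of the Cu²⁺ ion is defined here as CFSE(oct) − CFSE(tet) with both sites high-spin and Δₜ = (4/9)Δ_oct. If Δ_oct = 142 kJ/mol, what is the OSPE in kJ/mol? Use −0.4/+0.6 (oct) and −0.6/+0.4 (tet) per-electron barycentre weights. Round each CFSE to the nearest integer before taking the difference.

-60

Group 11 minus oxidation state +2 gives a d⁹ configuration for Cu²⁺.
In an octahedral site d⁹ (HS) is t₂g⁶ eg³, giving CFSE(oct) = -0.6Δ_oct = -85 kJ/mol.
In a tetrahedral site the filling is e⁴ t₂⁵: CFSE(tet) = -0.4Δₜ = -0.4 × (4/9)(142) = -25 kJ/mol.
Subtracting, OSPE = -85 − (-25) = -60 kJ/mol.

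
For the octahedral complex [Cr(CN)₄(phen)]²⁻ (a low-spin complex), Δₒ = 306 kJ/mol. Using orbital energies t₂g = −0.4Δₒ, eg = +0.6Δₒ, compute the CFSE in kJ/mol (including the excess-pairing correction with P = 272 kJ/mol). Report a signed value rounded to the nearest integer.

Ligand charges: 4×(-1) from CN⁻ and 1×(+0) from phen sum to -4; with overall charge -2, Cr is +2.
Group 6 minus oxidation state +2 gives a d⁴ configuration for Cr²⁺.
The d⁴ electrons fill as t₂g⁴ eg⁰.
Orbital CFSE = 4(-0.4) + 0(0.6) = -1.6Δₒ = -1.6 × 306 = -490 kJ/mol.
Pairing penalty: 1 pair vs 0 in the high-spin reference → 1 extra × P = 272 kJ/mol.
Net CFSE = -490 + 272 = -218 kJ/mol.

-218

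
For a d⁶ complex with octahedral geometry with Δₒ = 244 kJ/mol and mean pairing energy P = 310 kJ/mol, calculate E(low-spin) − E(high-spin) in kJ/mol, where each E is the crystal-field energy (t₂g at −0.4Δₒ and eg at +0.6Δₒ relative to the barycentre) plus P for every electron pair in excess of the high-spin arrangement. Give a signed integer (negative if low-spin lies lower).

High-spin d⁶ fills as t₂g⁴ eg² with CFSE 4(−0.4) + 2(+0.6) = -0.4Δₒ = -98 kJ/mol.
Low-spin t₂g⁶ eg⁰ gives -2.4Δₒ = -586 kJ/mol, but forming 2 extra pairs costs 2P = 620 kJ/mol, so E(LS) = -586 + 620 = 34 kJ/mol.
The difference is 34 − (-98) = 132 kJ/mol, so high-spin lies lower.

132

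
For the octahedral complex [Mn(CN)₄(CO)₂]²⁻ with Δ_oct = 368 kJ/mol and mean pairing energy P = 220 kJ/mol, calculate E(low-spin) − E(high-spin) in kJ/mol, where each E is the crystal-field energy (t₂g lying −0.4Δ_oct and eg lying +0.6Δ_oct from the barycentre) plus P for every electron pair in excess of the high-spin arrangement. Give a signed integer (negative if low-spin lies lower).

Ligand charges: 4×(-1) from CN⁻ and 2×(+0) from CO sum to -4; with overall charge -2, Mn is +2.
Group 7 minus oxidation state +2 gives a d⁵ configuration for Mn²⁺.
High-spin: t₂g³ eg², CFSE = 0.0Δ_oct = 0 kJ/mol.
Low-spin t₂g⁵ eg⁰ gives -2.0Δ_oct = -736 kJ/mol, but forming 2 extra pairs costs 2P = 440 kJ/mol, so E(LS) = -736 + 440 = -296 kJ/mol.
Thus E(LS) − E(HS) = -296 kJ/mol.

-296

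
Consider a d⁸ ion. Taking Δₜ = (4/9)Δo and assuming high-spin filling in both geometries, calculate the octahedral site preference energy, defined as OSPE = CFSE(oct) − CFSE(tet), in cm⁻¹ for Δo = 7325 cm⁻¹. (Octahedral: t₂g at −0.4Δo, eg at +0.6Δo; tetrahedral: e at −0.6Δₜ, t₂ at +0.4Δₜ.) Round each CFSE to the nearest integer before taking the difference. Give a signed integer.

Octahedral (high-spin): t2g^6 e_g^2, CFSE = 6(−0.4) + 2(+0.6) = -1.2Δo = -1.2 × 7325 = -8790 cm⁻¹.
Tetrahedral: e^4 t2^4, CFSE = 4(−0.6) + 4(+0.4) = -0.8Δₜ = -0.8 × (4/9) × 7325 = -2604 cm⁻¹.
OSPE = -8790 − (-2604) = -6186 cm⁻¹.

-6186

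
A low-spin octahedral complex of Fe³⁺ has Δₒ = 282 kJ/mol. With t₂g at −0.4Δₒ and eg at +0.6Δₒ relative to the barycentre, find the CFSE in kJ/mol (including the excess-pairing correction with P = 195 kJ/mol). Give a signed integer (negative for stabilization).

Fe is in group 8, so Fe³⁺ is d⁵ (8 − 3 = 5).
Configuration: t₂g⁵ eg⁰.
The orbital stabilization is -2.0Δₒ = -2.0 × 282 = -564 kJ/mol.
Relative to high-spin t₂g³ eg² (0 paired), the low-spin configuration has 2 additional pairs, contributing +2 × 195 = +390 kJ/mol.
Combining: -564 + 390 = -174 kJ/mol.

-174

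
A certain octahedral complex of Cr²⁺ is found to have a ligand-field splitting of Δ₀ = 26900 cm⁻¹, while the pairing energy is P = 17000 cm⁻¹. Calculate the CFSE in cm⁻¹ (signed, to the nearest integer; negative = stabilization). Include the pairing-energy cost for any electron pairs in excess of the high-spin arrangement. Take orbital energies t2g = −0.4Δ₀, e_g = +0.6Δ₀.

Cr²⁺: group 6, so d-count = 6 − 2 = 4.
Δ₀ > P, so pairing is preferred: the ground state is low-spin.
That gives t2g^4 e_g^0.
Orbital CFSE = -1.6Δ₀ = -1.6 × 26900 = -43040 cm⁻¹.
Excess pairs vs high-spin: 1 − 0 = 1; pairing cost = +17000 cm⁻¹.
Net CFSE = -43040 + 17000 = -26040 cm⁻¹.

-26040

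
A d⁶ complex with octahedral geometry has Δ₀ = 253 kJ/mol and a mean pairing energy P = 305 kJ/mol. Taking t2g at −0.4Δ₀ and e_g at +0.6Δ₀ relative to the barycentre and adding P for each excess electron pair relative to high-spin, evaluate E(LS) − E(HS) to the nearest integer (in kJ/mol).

104

High-spin: t2g^4 e_g^2, CFSE = -0.4Δ₀ = -101 kJ/mol.
Low-spin: t2g^6 e_g^0, orbital CFSE = -2.4Δ₀ = -607 kJ/mol; plus 2 excess pairs × P = +610 kJ/mol; total 3 kJ/mol.
E(LS) − E(HS) = 3 − (-101) = 104 kJ/mol.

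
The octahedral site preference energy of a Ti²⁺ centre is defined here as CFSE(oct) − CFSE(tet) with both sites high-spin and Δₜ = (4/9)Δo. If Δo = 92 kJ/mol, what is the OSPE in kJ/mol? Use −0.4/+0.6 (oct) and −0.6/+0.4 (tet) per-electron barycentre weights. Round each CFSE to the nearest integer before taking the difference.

Ti is in group 4, so Ti²⁺ is d² (4 − 2 = 2).
Octahedral high-spin t₂g² eg⁰: CFSE = -0.8 × 92 = -74 kJ/mol.
In a tetrahedral site the filling is e² t₂⁰: CFSE(tet) = -1.2Δₜ = -1.2 × (4/9)(92) = -49 kJ/mol.
OSPE = CFSE(oct) − CFSE(tet) = -74 − (-49) = -25 kJ/mol.

-25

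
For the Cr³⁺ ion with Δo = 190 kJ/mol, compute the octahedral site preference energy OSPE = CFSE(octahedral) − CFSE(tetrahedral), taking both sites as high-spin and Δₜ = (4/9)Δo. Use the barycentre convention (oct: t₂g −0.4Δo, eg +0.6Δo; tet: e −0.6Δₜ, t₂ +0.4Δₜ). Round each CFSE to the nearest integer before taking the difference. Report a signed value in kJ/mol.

Group 6 minus oxidation state +3 gives a d³ configuration for Cr³⁺.
Octahedral (high-spin): t2g^3 e_g^0, CFSE = 3(−0.4) + 0(+0.6) = -1.2Δo = -1.2 × 190 = -228 kJ/mol.
Tetrahedral e^2 t2^1 gives -0.8Δₜ = -0.8 × (4/9) × 190 = -68 kJ/mol.
Subtracting, OSPE = -228 − (-68) = -160 kJ/mol.

-160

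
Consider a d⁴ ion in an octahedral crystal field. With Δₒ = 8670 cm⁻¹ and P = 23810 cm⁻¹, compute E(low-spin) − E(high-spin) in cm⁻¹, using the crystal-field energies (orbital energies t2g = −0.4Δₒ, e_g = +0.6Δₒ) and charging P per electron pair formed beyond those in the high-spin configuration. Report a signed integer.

High-spin: t2g^3 e_g^1, CFSE = -0.6Δₒ = -5202 cm⁻¹.
For low-spin the configuration is t2g^4 e_g^0: orbital energy -1.6 × 8670 = -13872 cm⁻¹, and 1 additional pair relative to high-spin adds 23810 cm⁻¹, giving 9938 cm⁻¹.
Thus E(LS) − E(HS) = 15140 cm⁻¹.

15140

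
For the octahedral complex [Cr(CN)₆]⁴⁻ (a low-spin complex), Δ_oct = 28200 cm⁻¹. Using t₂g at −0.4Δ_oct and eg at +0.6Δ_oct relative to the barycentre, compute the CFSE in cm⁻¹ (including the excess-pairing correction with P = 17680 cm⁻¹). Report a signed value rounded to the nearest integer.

-27440

Each CN⁻ contributes -1; 6 × (-1) = -6. With overall charge -4, Cr is in the +2 oxidation state.
Cr²⁺: group 6, so d-count = 6 − 2 = 4.
The d⁴ electrons fill as t₂g⁴ eg⁰.
The orbital stabilization is -1.6Δ_oct = -1.6 × 28200 = -45120 cm⁻¹.
Pairing penalty: 1 pair vs 0 in the high-spin reference → 1 extra × P = 17680 cm⁻¹.
Combining: -45120 + 17680 = -27440 cm⁻¹.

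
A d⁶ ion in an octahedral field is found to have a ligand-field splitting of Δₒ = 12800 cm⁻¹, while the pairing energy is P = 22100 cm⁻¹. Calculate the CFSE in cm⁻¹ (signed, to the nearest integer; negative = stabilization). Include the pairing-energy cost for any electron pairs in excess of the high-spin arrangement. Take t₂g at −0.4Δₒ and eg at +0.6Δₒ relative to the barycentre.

-5120

Here Δₒ < P (12800 < 22100), so the high-spin state is favoured.
Configuration: t₂g⁴ eg².
Orbital CFSE = -0.4Δₒ = -0.4 × 12800 = -5120 cm⁻¹.
High-spin has no excess pairs, so no pairing correction applies.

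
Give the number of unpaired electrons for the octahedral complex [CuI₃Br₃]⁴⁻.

Ligand charges: 3×(-1) from I⁻ and 3×(-1) from Br⁻ sum to -6; with overall charge -4, Cu is +2.
Group 11 minus oxidation state +2 gives a d⁹ configuration for Cu²⁺.
Configuration: t₂g⁶ eg³, giving 1 unpaired electron.

1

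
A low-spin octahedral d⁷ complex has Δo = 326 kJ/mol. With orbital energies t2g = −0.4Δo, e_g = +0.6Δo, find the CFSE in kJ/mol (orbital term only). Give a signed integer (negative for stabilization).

-587

Configuration: t2g^6 e_g^1.
Orbital CFSE = 6(-0.4) + 1(0.6) = -1.8Δo = -1.8 × 326 = -587 kJ/mol.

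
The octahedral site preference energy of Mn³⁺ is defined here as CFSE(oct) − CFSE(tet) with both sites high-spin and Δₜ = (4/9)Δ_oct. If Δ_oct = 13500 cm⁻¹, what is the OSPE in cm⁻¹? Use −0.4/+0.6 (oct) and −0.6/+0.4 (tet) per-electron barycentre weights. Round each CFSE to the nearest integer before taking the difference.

Mn sits in group 7; removing 3 electrons leaves Mn³⁺ with 7 − 3 = 4 d electrons.
Octahedral high-spin t₂g³ eg¹: CFSE = -0.6 × 13500 = -8100 cm⁻¹.
In a tetrahedral site the filling is e² t₂²: CFSE(tet) = -0.4Δₜ = -0.4 × (4/9)(13500) = -2400 cm⁻¹.
Subtracting, OSPE = -8100 − (-2400) = -5700 cm⁻¹.

-5700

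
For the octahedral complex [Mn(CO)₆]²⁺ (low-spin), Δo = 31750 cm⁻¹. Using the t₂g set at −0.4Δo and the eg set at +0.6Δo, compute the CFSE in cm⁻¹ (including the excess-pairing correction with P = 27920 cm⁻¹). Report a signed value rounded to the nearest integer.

-7660

CO is neutral, so the +2 overall charge sits on Mn: oxidation state +2.
Mn²⁺: group 7, so d-count = 7 − 2 = 5.
Configuration: t₂g⁵ eg⁰.
CFSE(orbital) = 5×(-0.4Δo) + 0×(0.6Δo) = -2.0Δo; with Δo = 31750 cm⁻¹ that is -63500 cm⁻¹.
Pairing penalty: 2 pairs vs 0 in the high-spin reference → 2 extra × P = 55840 cm⁻¹.
Overall CFSE = -63500 + 55840 = -7660 cm⁻¹.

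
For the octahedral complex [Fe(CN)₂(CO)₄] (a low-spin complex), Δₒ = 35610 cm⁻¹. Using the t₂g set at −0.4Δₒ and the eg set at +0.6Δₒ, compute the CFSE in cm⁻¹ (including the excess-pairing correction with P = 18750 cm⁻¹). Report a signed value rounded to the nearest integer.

Ligand charges: 2×(-1) from CN⁻ and 4×(+0) from CO sum to -2; with overall charge +0, Fe is +2.
Group 8 minus oxidation state +2 gives a d⁶ configuration for Fe²⁺.
Electron filling gives t₂g⁶ eg⁰.
CFSE(orbital) = 6×(-0.4Δₒ) + 0×(0.6Δₒ) = -2.4Δₒ; with Δₒ = 35610 cm⁻¹ that is -85464 cm⁻¹.
Relative to high-spin t₂g⁴ eg² (1 paired), the low-spin configuration has 2 additional pairs, contributing +2 × 18750 = +37500 cm⁻¹.
Overall CFSE = -85464 + 37500 = -47964 cm⁻¹.

-47964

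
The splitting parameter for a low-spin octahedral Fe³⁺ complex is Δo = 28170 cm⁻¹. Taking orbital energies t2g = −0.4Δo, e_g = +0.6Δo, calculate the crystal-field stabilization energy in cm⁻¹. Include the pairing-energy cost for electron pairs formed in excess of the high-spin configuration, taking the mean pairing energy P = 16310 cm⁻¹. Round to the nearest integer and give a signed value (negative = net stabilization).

-23720

Fe³⁺: group 8, so d-count = 8 − 3 = 5.
Configuration: t2g^5 e_g^0.
CFSE(orbital) = 5×(-0.4Δo) + 0×(0.6Δo) = -2.0Δo; with Δo = 28170 cm⁻¹ that is -56340 cm⁻¹.
High-spin d⁵ would be t2g^3 e_g^2 with 0 pairs; low-spin has 2, so 2 excess pairs cost +2P = +32620 cm⁻¹.
Net CFSE = -56340 + 32620 = -23720 cm⁻¹.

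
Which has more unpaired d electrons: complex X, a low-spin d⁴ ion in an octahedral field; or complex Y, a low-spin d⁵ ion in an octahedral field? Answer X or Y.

X: t₂g⁴ eg⁰ → 2 unpaired.
Y: t₂g⁵ eg⁰ → 1 unpaired.
So X has more unpaired electrons.

X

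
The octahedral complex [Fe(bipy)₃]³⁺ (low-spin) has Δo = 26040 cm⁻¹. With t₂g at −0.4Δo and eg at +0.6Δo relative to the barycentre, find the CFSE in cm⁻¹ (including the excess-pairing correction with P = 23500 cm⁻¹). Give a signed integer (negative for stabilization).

bipy is neutral, so the +3 overall charge sits on Fe: oxidation state +3.
Fe³⁺: group 8, so d-count = 8 − 3 = 5.
The d⁵ electrons fill as t₂g⁵ eg⁰.
CFSE(orbital) = 5×(-0.4Δo) + 0×(0.6Δo) = -2.0Δo; with Δo = 26040 cm⁻¹ that is -52080 cm⁻¹.
Relative to high-spin t₂g³ eg² (0 paired), the low-spin configuration has 2 additional pairs, contributing +2 × 23500 = +47000 cm⁻¹.
Net CFSE = -52080 + 47000 = -5080 cm⁻¹.

-5080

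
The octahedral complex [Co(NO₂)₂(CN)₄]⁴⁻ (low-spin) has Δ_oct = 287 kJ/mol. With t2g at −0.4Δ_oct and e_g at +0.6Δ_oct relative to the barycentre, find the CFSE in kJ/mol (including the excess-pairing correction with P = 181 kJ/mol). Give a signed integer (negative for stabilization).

Ligand charges: 2×(-1) from NO₂⁻ and 4×(-1) from CN⁻ sum to -6; with overall charge -4, Co is +2.
Co²⁺: group 9, so d-count = 9 − 2 = 7.
Configuration: t2g^6 e_g^1.
The orbital stabilization is -1.8Δ_oct = -1.8 × 287 = -517 kJ/mol.
Pairing penalty: 3 pairs vs 2 in the high-spin reference → 1 extra × P = 181 kJ/mol.
Overall CFSE = -517 + 181 = -336 kJ/mol.

-336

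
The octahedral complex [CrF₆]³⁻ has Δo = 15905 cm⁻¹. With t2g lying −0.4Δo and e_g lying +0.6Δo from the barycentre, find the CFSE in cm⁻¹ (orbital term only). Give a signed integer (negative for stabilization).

Each F⁻ contributes -1; 6 × (-1) = -6. With overall charge -3, Cr is in the +3 oxidation state.
Group 6 minus oxidation state +3 gives a d³ configuration for Cr³⁺.
Electron filling gives t2g^3 e_g^0.
The orbital stabilization is -1.2Δo = -1.2 × 15905 = -19086 cm⁻¹.

-19086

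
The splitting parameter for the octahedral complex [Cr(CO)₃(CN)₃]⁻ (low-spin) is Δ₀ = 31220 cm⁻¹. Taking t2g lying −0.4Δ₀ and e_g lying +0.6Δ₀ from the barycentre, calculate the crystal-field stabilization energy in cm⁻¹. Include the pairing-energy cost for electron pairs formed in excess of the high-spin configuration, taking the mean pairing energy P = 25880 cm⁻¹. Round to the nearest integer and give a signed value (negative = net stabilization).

Ligand charges: 3×(+0) from CO and 3×(-1) from CN⁻ sum to -3; with overall charge -1, Cr is +2.
Cr sits in group 6; removing 2 electrons leaves Cr²⁺ with 6 − 2 = 4 d electrons.
Electron filling gives t2g^4 e_g^0.
Orbital CFSE = 4(-0.4) + 0(0.6) = -1.6Δ₀ = -1.6 × 31220 = -49952 cm⁻¹.
Relative to high-spin t2g^3 e_g^1 (0 paired), the low-spin configuration has 1 additional pair, contributing +1 × 25880 = +25880 cm⁻¹.
Net CFSE = -49952 + 25880 = -24072 cm⁻¹.

-24072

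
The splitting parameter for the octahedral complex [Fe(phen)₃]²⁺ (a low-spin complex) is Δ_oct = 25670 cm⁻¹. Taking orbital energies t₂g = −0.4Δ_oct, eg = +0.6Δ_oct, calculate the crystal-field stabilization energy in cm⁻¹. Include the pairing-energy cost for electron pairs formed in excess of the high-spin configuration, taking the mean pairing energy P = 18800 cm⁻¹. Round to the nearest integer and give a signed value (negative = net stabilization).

-24008

phen is neutral, so the +2 overall charge sits on Fe: oxidation state +2.
Fe sits in group 8; removing 2 electrons leaves Fe²⁺ with 8 − 2 = 6 d electrons.
Electron filling gives t₂g⁶ eg⁰.
The orbital stabilization is -2.4Δ_oct = -2.4 × 25670 = -61608 cm⁻¹.
Pairing penalty: 3 pairs vs 1 in the high-spin reference → 2 extra × P = 37600 cm⁻¹.
Overall CFSE = -61608 + 37600 = -24008 cm⁻¹.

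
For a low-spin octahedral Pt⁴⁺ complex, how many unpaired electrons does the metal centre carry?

Group 10 minus oxidation state +4 gives a d⁶ configuration for Pt⁴⁺.
Configuration: t₂g⁶ eg⁰, giving 0 unpaired electrons.

0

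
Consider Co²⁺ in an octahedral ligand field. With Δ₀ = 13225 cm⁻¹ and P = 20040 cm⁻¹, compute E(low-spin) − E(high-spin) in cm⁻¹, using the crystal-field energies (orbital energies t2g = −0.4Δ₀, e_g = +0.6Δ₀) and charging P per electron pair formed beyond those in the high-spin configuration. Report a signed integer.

6815

Co is in group 9, so Co²⁺ is d⁷ (9 − 2 = 7).
High-spin d⁷ fills as t2g^5 e_g^2 with CFSE 5(−0.4) + 2(+0.6) = -0.8Δ₀ = -10580 cm⁻¹.
Low-spin t2g^6 e_g^1 gives -1.8Δ₀ = -23805 cm⁻¹, but forming 1 extra pair costs 1P = 20040 cm⁻¹, so E(LS) = -23805 + 20040 = -3765 cm⁻¹.
Thus E(LS) − E(HS) = 6815 cm⁻¹.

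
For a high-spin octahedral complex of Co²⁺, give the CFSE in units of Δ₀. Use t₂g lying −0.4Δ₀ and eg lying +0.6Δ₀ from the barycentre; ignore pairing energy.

Co sits in group 9; removing 2 electrons leaves Co²⁺ with 9 − 2 = 7 d electrons.
Configuration: t₂g⁵ eg².
CFSE = 5(-0.4Δ₀) + 2(0.6Δ₀) = -2.0Δ₀ + 1.2Δ₀ = -0.8Δ₀.

-0.8 Δ₀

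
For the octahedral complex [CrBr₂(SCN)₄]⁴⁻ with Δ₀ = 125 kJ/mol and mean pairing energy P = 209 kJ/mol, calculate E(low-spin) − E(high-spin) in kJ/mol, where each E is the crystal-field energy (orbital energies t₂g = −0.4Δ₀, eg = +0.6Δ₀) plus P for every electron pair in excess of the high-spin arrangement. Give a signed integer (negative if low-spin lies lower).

Ligand charges: 2×(-1) from Br⁻ and 4×(-1) from SCN⁻ sum to -6; with overall charge -4, Cr is +2.
Group 6 minus oxidation state +2 gives a d⁴ configuration for Cr²⁺.
In the high-spin limit (t₂g³ eg¹) the orbital term is -0.6Δ₀ = -75 kJ/mol, with no excess pairing.
Low-spin t₂g⁴ eg⁰ gives -1.6Δ₀ = -200 kJ/mol, but forming 1 extra pair costs 1P = 209 kJ/mol, so E(LS) = -200 + 209 = 9 kJ/mol.
The difference is 9 − (-75) = 84 kJ/mol, so high-spin lies lower.

84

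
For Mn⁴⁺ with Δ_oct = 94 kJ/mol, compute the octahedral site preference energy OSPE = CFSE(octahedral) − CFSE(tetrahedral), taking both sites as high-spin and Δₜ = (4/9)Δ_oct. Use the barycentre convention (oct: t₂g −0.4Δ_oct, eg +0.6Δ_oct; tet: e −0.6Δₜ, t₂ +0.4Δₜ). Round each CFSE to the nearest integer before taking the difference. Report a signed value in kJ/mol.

Mn⁴⁺: group 7, so d-count = 7 − 4 = 3.
In an octahedral site d³ (HS) is t2g^3 e_g^0, giving CFSE(oct) = -1.2Δ_oct = -113 kJ/mol.
Tetrahedral e^2 t2^1 gives -0.8Δₜ = -0.8 × (4/9) × 94 = -33 kJ/mol.
OSPE = -113 − (-33) = -80 kJ/mol.

-80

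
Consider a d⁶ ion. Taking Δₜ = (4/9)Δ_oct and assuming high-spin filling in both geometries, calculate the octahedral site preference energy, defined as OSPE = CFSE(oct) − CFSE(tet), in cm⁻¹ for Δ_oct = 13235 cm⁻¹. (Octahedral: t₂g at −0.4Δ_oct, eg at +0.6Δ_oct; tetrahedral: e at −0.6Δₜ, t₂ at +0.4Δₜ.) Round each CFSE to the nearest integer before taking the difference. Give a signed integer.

-1765

In an octahedral site d⁶ (HS) is t₂g⁴ eg², giving CFSE(oct) = -0.4Δ_oct = -5294 cm⁻¹.
In a tetrahedral site the filling is e³ t₂³: CFSE(tet) = -0.6Δₜ = -0.6 × (4/9)(13235) = -3529 cm⁻¹.
Subtracting, OSPE = -5294 − (-3529) = -1765 cm⁻¹.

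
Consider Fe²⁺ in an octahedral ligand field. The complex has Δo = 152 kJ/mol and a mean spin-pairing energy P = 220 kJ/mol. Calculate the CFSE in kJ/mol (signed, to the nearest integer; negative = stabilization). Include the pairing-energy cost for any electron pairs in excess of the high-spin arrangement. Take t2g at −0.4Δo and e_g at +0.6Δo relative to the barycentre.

-61

Fe is in group 8, so Fe²⁺ is d⁶ (8 − 2 = 6).
Here Δo < P (152 < 220), so the high-spin state is favoured.
Filling d⁶ accordingly: t2g^4 e_g^2.
Orbital CFSE = -0.4Δo = -0.4 × 152 = -61 kJ/mol.
High-spin has no excess pairs, so no pairing correction applies.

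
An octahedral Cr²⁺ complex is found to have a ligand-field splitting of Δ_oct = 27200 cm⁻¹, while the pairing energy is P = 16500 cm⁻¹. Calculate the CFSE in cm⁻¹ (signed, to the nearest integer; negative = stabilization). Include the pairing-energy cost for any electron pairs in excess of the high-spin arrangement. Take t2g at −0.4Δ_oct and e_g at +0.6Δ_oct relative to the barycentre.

-27020

Cr²⁺: group 6, so d-count = 6 − 2 = 4.
Here Δ_oct > P (27200 > 16500), so the low-spin state is favoured.
That gives t2g^4 e_g^0.
Orbital CFSE = -1.6Δ_oct = -1.6 × 27200 = -43520 cm⁻¹.
Excess pairs vs high-spin: 1 − 0 = 1; pairing cost = +16500 cm⁻¹.
Net CFSE = -43520 + 16500 = -27020 cm⁻¹.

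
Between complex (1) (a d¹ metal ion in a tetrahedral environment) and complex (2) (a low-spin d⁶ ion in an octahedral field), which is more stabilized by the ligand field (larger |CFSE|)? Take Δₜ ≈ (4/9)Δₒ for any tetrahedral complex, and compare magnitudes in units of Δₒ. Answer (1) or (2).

(1): Tetrahedral fields are weak (Δₜ ≈ 4/9 Δₒ), so electrons fill high-spin; e^1 t2^0, CFSE = -0.6Δₜ ≈ -0.27Δₒ.
(2): t₂g⁶ eg⁰, CFSE = -2.4Δₒ.
So (2) has the larger |CFSE|.

(2)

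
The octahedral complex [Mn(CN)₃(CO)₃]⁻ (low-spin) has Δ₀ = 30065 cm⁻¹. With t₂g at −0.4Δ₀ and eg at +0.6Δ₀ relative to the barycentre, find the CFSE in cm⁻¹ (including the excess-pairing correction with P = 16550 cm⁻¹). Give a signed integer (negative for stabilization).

Ligand charges: 3×(-1) from CN⁻ and 3×(+0) from CO sum to -3; with overall charge -1, Mn is +2.
Group 7 minus oxidation state +2 gives a d⁵ configuration for Mn²⁺.
Configuration: t₂g⁵ eg⁰.
CFSE(orbital) = 5×(-0.4Δ₀) + 0×(0.6Δ₀) = -2.0Δ₀; with Δ₀ = 30065 cm⁻¹ that is -60130 cm⁻¹.
High-spin d⁵ would be t₂g³ eg² with 0 pairs; low-spin has 2, so 2 excess pairs cost +2P = +33100 cm⁻¹.
Overall CFSE = -60130 + 33100 = -27030 cm⁻¹.

-27030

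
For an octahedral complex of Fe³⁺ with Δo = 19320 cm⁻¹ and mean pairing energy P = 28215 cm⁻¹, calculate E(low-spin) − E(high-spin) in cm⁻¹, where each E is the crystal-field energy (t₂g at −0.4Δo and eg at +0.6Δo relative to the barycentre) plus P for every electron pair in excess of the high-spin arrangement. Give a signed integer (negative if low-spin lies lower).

17790

Group 8 minus oxidation state +3 gives a d⁵ configuration for Fe³⁺.
In the high-spin limit (t₂g³ eg²) the orbital term is 0.0Δo = 0 cm⁻¹, with no excess pairing.
Low-spin t₂g⁵ eg⁰ gives -2.0Δo = -38640 cm⁻¹, but forming 2 extra pairs costs 2P = 56430 cm⁻¹, so E(LS) = -38640 + 56430 = 17790 cm⁻¹.
The difference is 17790 − (0) = 17790 cm⁻¹, so high-spin lies lower.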